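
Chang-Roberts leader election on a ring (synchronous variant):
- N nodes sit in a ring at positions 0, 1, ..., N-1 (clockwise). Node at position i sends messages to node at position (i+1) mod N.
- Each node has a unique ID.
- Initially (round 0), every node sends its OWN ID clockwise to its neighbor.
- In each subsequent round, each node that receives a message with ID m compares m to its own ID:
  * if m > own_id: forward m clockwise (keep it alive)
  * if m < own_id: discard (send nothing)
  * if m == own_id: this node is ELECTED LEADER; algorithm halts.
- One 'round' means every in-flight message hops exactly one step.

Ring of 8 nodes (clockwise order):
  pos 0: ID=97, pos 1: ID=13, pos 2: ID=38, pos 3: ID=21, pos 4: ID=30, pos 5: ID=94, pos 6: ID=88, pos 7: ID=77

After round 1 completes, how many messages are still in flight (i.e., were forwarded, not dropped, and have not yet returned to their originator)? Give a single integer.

Answer: 4

Derivation:
Round 1: pos1(id13) recv 97: fwd; pos2(id38) recv 13: drop; pos3(id21) recv 38: fwd; pos4(id30) recv 21: drop; pos5(id94) recv 30: drop; pos6(id88) recv 94: fwd; pos7(id77) recv 88: fwd; pos0(id97) recv 77: drop
After round 1: 4 messages still in flight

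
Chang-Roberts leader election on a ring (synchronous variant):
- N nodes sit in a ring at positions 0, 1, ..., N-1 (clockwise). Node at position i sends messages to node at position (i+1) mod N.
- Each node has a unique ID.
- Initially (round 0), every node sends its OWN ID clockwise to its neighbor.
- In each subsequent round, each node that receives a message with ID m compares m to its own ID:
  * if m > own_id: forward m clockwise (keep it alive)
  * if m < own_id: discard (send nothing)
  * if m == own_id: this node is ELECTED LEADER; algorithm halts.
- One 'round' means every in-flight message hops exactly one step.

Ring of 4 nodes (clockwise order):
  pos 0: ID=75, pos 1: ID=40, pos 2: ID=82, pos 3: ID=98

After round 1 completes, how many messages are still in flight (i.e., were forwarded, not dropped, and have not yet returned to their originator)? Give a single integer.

Answer: 2

Derivation:
Round 1: pos1(id40) recv 75: fwd; pos2(id82) recv 40: drop; pos3(id98) recv 82: drop; pos0(id75) recv 98: fwd
After round 1: 2 messages still in flight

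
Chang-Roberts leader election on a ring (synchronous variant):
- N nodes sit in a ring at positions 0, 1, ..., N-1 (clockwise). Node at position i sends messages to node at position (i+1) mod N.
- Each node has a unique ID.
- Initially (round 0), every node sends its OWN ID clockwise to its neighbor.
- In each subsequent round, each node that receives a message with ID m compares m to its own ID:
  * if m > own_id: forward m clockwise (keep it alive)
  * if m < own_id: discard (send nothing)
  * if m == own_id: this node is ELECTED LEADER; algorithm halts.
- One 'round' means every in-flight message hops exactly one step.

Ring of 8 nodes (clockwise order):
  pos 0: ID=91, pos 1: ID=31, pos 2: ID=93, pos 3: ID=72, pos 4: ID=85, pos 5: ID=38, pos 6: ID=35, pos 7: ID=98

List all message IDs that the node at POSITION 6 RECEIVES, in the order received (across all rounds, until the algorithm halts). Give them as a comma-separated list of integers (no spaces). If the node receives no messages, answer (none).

Answer: 38,85,93,98

Derivation:
Round 1: pos1(id31) recv 91: fwd; pos2(id93) recv 31: drop; pos3(id72) recv 93: fwd; pos4(id85) recv 72: drop; pos5(id38) recv 85: fwd; pos6(id35) recv 38: fwd; pos7(id98) recv 35: drop; pos0(id91) recv 98: fwd
Round 2: pos2(id93) recv 91: drop; pos4(id85) recv 93: fwd; pos6(id35) recv 85: fwd; pos7(id98) recv 38: drop; pos1(id31) recv 98: fwd
Round 3: pos5(id38) recv 93: fwd; pos7(id98) recv 85: drop; pos2(id93) recv 98: fwd
Round 4: pos6(id35) recv 93: fwd; pos3(id72) recv 98: fwd
Round 5: pos7(id98) recv 93: drop; pos4(id85) recv 98: fwd
Round 6: pos5(id38) recv 98: fwd
Round 7: pos6(id35) recv 98: fwd
Round 8: pos7(id98) recv 98: ELECTED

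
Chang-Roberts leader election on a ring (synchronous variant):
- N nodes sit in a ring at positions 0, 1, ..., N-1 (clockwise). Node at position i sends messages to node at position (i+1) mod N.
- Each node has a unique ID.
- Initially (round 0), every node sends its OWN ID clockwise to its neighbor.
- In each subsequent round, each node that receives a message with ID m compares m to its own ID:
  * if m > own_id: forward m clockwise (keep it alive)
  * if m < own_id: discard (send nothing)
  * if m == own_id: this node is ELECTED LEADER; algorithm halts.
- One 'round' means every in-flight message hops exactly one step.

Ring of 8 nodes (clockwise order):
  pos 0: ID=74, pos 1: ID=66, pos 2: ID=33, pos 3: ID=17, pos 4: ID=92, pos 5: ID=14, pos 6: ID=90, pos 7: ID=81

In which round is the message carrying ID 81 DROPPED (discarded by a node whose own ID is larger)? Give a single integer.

Answer: 5

Derivation:
Round 1: pos1(id66) recv 74: fwd; pos2(id33) recv 66: fwd; pos3(id17) recv 33: fwd; pos4(id92) recv 17: drop; pos5(id14) recv 92: fwd; pos6(id90) recv 14: drop; pos7(id81) recv 90: fwd; pos0(id74) recv 81: fwd
Round 2: pos2(id33) recv 74: fwd; pos3(id17) recv 66: fwd; pos4(id92) recv 33: drop; pos6(id90) recv 92: fwd; pos0(id74) recv 90: fwd; pos1(id66) recv 81: fwd
Round 3: pos3(id17) recv 74: fwd; pos4(id92) recv 66: drop; pos7(id81) recv 92: fwd; pos1(id66) recv 90: fwd; pos2(id33) recv 81: fwd
Round 4: pos4(id92) recv 74: drop; pos0(id74) recv 92: fwd; pos2(id33) recv 90: fwd; pos3(id17) recv 81: fwd
Round 5: pos1(id66) recv 92: fwd; pos3(id17) recv 90: fwd; pos4(id92) recv 81: drop
Round 6: pos2(id33) recv 92: fwd; pos4(id92) recv 90: drop
Round 7: pos3(id17) recv 92: fwd
Round 8: pos4(id92) recv 92: ELECTED
Message ID 81 originates at pos 7; dropped at pos 4 in round 5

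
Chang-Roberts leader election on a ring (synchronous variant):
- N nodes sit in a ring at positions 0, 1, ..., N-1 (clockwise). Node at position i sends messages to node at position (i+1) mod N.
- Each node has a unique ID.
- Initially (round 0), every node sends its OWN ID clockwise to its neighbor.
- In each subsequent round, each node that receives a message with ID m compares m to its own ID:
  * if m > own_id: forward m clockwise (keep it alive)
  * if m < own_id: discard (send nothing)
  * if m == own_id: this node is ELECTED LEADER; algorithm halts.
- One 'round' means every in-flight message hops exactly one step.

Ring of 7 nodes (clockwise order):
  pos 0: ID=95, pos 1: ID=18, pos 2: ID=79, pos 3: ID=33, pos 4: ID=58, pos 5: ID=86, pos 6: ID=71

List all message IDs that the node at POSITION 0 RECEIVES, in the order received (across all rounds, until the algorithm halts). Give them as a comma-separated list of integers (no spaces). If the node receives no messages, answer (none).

Round 1: pos1(id18) recv 95: fwd; pos2(id79) recv 18: drop; pos3(id33) recv 79: fwd; pos4(id58) recv 33: drop; pos5(id86) recv 58: drop; pos6(id71) recv 86: fwd; pos0(id95) recv 71: drop
Round 2: pos2(id79) recv 95: fwd; pos4(id58) recv 79: fwd; pos0(id95) recv 86: drop
Round 3: pos3(id33) recv 95: fwd; pos5(id86) recv 79: drop
Round 4: pos4(id58) recv 95: fwd
Round 5: pos5(id86) recv 95: fwd
Round 6: pos6(id71) recv 95: fwd
Round 7: pos0(id95) recv 95: ELECTED

Answer: 71,86,95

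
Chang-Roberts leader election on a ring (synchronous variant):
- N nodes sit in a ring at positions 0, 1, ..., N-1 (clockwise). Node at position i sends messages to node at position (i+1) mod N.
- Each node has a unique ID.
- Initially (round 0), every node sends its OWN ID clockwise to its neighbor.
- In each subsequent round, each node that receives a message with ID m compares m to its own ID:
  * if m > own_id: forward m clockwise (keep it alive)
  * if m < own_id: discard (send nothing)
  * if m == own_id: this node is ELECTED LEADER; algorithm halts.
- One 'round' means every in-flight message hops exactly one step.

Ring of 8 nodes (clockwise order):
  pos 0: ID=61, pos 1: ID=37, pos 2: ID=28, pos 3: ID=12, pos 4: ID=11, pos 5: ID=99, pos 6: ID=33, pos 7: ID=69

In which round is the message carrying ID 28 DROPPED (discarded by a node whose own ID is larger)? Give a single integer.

Round 1: pos1(id37) recv 61: fwd; pos2(id28) recv 37: fwd; pos3(id12) recv 28: fwd; pos4(id11) recv 12: fwd; pos5(id99) recv 11: drop; pos6(id33) recv 99: fwd; pos7(id69) recv 33: drop; pos0(id61) recv 69: fwd
Round 2: pos2(id28) recv 61: fwd; pos3(id12) recv 37: fwd; pos4(id11) recv 28: fwd; pos5(id99) recv 12: drop; pos7(id69) recv 99: fwd; pos1(id37) recv 69: fwd
Round 3: pos3(id12) recv 61: fwd; pos4(id11) recv 37: fwd; pos5(id99) recv 28: drop; pos0(id61) recv 99: fwd; pos2(id28) recv 69: fwd
Round 4: pos4(id11) recv 61: fwd; pos5(id99) recv 37: drop; pos1(id37) recv 99: fwd; pos3(id12) recv 69: fwd
Round 5: pos5(id99) recv 61: drop; pos2(id28) recv 99: fwd; pos4(id11) recv 69: fwd
Round 6: pos3(id12) recv 99: fwd; pos5(id99) recv 69: drop
Round 7: pos4(id11) recv 99: fwd
Round 8: pos5(id99) recv 99: ELECTED
Message ID 28 originates at pos 2; dropped at pos 5 in round 3

Answer: 3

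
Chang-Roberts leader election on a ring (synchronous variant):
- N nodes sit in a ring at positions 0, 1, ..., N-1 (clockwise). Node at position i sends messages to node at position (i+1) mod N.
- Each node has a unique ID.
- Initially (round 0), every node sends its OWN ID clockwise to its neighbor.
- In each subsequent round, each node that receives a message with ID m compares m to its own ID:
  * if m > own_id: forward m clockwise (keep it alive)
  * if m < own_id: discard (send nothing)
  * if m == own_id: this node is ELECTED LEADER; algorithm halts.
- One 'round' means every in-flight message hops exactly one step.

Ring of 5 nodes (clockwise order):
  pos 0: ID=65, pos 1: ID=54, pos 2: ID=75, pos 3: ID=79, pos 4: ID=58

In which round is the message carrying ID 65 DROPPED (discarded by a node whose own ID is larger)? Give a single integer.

Round 1: pos1(id54) recv 65: fwd; pos2(id75) recv 54: drop; pos3(id79) recv 75: drop; pos4(id58) recv 79: fwd; pos0(id65) recv 58: drop
Round 2: pos2(id75) recv 65: drop; pos0(id65) recv 79: fwd
Round 3: pos1(id54) recv 79: fwd
Round 4: pos2(id75) recv 79: fwd
Round 5: pos3(id79) recv 79: ELECTED
Message ID 65 originates at pos 0; dropped at pos 2 in round 2

Answer: 2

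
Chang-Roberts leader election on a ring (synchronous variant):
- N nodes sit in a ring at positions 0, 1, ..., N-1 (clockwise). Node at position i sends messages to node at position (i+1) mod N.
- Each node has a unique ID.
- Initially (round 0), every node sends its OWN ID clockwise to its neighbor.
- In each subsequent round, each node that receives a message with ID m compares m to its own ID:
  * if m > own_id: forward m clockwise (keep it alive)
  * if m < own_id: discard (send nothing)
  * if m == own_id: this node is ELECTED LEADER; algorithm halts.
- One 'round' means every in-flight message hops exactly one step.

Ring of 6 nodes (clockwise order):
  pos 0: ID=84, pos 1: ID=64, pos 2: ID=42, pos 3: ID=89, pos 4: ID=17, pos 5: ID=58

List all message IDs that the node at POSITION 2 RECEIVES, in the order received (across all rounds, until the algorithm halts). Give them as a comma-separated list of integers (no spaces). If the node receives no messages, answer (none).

Round 1: pos1(id64) recv 84: fwd; pos2(id42) recv 64: fwd; pos3(id89) recv 42: drop; pos4(id17) recv 89: fwd; pos5(id58) recv 17: drop; pos0(id84) recv 58: drop
Round 2: pos2(id42) recv 84: fwd; pos3(id89) recv 64: drop; pos5(id58) recv 89: fwd
Round 3: pos3(id89) recv 84: drop; pos0(id84) recv 89: fwd
Round 4: pos1(id64) recv 89: fwd
Round 5: pos2(id42) recv 89: fwd
Round 6: pos3(id89) recv 89: ELECTED

Answer: 64,84,89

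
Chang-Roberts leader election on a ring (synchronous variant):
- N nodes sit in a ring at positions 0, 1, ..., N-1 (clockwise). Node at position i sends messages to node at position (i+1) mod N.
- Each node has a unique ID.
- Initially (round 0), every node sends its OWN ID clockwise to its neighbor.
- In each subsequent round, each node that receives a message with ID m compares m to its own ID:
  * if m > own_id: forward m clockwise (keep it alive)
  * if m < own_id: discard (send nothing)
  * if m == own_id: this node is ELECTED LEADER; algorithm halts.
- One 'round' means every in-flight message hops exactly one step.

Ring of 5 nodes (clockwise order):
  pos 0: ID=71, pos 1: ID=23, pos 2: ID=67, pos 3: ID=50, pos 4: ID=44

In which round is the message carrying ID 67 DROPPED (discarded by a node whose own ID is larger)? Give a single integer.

Round 1: pos1(id23) recv 71: fwd; pos2(id67) recv 23: drop; pos3(id50) recv 67: fwd; pos4(id44) recv 50: fwd; pos0(id71) recv 44: drop
Round 2: pos2(id67) recv 71: fwd; pos4(id44) recv 67: fwd; pos0(id71) recv 50: drop
Round 3: pos3(id50) recv 71: fwd; pos0(id71) recv 67: drop
Round 4: pos4(id44) recv 71: fwd
Round 5: pos0(id71) recv 71: ELECTED
Message ID 67 originates at pos 2; dropped at pos 0 in round 3

Answer: 3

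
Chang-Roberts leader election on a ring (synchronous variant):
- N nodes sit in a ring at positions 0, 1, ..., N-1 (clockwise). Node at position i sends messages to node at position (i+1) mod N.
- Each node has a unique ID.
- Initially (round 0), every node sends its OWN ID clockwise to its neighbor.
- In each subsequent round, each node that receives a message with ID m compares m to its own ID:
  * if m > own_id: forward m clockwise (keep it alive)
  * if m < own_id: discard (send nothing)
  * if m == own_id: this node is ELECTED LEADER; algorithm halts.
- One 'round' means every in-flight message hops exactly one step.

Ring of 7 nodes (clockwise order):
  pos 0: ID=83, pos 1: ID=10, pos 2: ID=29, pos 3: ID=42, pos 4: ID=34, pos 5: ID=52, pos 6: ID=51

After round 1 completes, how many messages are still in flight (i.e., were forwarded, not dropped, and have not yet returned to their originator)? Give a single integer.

Round 1: pos1(id10) recv 83: fwd; pos2(id29) recv 10: drop; pos3(id42) recv 29: drop; pos4(id34) recv 42: fwd; pos5(id52) recv 34: drop; pos6(id51) recv 52: fwd; pos0(id83) recv 51: drop
After round 1: 3 messages still in flight

Answer: 3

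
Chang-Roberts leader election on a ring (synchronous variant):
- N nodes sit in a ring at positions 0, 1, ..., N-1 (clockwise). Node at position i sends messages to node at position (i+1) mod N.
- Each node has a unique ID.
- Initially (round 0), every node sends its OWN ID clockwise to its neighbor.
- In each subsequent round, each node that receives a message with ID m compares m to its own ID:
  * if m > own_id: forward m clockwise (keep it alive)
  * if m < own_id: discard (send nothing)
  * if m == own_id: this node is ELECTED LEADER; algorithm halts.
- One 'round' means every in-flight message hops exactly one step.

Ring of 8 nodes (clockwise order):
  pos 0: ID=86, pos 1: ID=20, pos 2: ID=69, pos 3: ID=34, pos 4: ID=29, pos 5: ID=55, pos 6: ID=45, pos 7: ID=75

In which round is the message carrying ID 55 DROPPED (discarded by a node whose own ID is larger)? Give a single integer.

Round 1: pos1(id20) recv 86: fwd; pos2(id69) recv 20: drop; pos3(id34) recv 69: fwd; pos4(id29) recv 34: fwd; pos5(id55) recv 29: drop; pos6(id45) recv 55: fwd; pos7(id75) recv 45: drop; pos0(id86) recv 75: drop
Round 2: pos2(id69) recv 86: fwd; pos4(id29) recv 69: fwd; pos5(id55) recv 34: drop; pos7(id75) recv 55: drop
Round 3: pos3(id34) recv 86: fwd; pos5(id55) recv 69: fwd
Round 4: pos4(id29) recv 86: fwd; pos6(id45) recv 69: fwd
Round 5: pos5(id55) recv 86: fwd; pos7(id75) recv 69: drop
Round 6: pos6(id45) recv 86: fwd
Round 7: pos7(id75) recv 86: fwd
Round 8: pos0(id86) recv 86: ELECTED
Message ID 55 originates at pos 5; dropped at pos 7 in round 2

Answer: 2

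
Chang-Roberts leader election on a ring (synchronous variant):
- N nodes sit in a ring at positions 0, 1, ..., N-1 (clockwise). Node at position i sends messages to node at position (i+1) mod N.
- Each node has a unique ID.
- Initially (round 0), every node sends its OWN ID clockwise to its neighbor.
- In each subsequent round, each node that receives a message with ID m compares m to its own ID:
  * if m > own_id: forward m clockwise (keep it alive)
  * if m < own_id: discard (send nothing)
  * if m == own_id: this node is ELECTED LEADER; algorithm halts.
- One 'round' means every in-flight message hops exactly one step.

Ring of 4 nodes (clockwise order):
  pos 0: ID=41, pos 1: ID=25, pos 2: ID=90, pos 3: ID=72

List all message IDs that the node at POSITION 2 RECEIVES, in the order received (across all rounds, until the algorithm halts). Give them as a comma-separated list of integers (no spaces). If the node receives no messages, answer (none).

Answer: 25,41,72,90

Derivation:
Round 1: pos1(id25) recv 41: fwd; pos2(id90) recv 25: drop; pos3(id72) recv 90: fwd; pos0(id41) recv 72: fwd
Round 2: pos2(id90) recv 41: drop; pos0(id41) recv 90: fwd; pos1(id25) recv 72: fwd
Round 3: pos1(id25) recv 90: fwd; pos2(id90) recv 72: drop
Round 4: pos2(id90) recv 90: ELECTED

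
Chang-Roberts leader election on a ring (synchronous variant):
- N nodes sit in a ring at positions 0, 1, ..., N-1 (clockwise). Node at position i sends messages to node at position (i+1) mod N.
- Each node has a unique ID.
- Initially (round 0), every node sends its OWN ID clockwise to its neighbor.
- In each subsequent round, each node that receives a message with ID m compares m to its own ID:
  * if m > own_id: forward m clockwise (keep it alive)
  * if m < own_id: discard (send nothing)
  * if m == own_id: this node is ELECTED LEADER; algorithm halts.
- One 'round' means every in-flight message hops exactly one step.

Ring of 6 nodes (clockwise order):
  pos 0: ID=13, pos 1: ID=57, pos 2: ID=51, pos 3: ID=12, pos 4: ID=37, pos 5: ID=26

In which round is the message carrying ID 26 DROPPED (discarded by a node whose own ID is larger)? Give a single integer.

Answer: 2

Derivation:
Round 1: pos1(id57) recv 13: drop; pos2(id51) recv 57: fwd; pos3(id12) recv 51: fwd; pos4(id37) recv 12: drop; pos5(id26) recv 37: fwd; pos0(id13) recv 26: fwd
Round 2: pos3(id12) recv 57: fwd; pos4(id37) recv 51: fwd; pos0(id13) recv 37: fwd; pos1(id57) recv 26: drop
Round 3: pos4(id37) recv 57: fwd; pos5(id26) recv 51: fwd; pos1(id57) recv 37: drop
Round 4: pos5(id26) recv 57: fwd; pos0(id13) recv 51: fwd
Round 5: pos0(id13) recv 57: fwd; pos1(id57) recv 51: drop
Round 6: pos1(id57) recv 57: ELECTED
Message ID 26 originates at pos 5; dropped at pos 1 in round 2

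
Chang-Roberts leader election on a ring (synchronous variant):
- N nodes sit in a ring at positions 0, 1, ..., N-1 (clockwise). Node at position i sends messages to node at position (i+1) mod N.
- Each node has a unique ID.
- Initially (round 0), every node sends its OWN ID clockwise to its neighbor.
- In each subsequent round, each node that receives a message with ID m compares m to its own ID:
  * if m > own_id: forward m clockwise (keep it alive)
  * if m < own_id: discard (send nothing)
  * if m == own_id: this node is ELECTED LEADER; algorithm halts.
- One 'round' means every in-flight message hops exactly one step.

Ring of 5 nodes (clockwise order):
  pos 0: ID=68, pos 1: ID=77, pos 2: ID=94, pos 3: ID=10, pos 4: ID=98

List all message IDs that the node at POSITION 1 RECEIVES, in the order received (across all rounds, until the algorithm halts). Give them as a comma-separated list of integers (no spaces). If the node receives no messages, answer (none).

Answer: 68,98

Derivation:
Round 1: pos1(id77) recv 68: drop; pos2(id94) recv 77: drop; pos3(id10) recv 94: fwd; pos4(id98) recv 10: drop; pos0(id68) recv 98: fwd
Round 2: pos4(id98) recv 94: drop; pos1(id77) recv 98: fwd
Round 3: pos2(id94) recv 98: fwd
Round 4: pos3(id10) recv 98: fwd
Round 5: pos4(id98) recv 98: ELECTED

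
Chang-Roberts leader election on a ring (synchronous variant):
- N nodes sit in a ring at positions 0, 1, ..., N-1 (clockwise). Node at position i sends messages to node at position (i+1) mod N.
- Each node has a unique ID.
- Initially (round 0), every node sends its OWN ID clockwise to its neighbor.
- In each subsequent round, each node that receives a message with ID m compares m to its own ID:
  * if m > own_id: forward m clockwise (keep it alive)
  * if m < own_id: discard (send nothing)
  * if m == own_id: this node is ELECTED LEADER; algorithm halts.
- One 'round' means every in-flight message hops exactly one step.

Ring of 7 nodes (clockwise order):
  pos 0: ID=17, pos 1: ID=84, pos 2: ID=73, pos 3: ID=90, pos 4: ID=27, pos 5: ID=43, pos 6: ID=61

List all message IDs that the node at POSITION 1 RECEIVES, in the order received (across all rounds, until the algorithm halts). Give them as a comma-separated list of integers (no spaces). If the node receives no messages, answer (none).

Answer: 17,61,90

Derivation:
Round 1: pos1(id84) recv 17: drop; pos2(id73) recv 84: fwd; pos3(id90) recv 73: drop; pos4(id27) recv 90: fwd; pos5(id43) recv 27: drop; pos6(id61) recv 43: drop; pos0(id17) recv 61: fwd
Round 2: pos3(id90) recv 84: drop; pos5(id43) recv 90: fwd; pos1(id84) recv 61: drop
Round 3: pos6(id61) recv 90: fwd
Round 4: pos0(id17) recv 90: fwd
Round 5: pos1(id84) recv 90: fwd
Round 6: pos2(id73) recv 90: fwd
Round 7: pos3(id90) recv 90: ELECTED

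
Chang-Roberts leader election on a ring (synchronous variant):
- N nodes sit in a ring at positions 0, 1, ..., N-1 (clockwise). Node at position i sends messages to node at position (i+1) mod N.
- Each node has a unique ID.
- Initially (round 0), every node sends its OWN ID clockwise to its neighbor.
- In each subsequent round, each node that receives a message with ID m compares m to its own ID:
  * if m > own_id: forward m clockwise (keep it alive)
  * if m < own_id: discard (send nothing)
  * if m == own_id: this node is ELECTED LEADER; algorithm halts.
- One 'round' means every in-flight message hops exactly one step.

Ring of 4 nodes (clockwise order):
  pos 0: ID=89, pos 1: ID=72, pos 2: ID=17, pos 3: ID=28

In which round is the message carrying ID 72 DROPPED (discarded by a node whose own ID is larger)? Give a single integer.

Answer: 3

Derivation:
Round 1: pos1(id72) recv 89: fwd; pos2(id17) recv 72: fwd; pos3(id28) recv 17: drop; pos0(id89) recv 28: drop
Round 2: pos2(id17) recv 89: fwd; pos3(id28) recv 72: fwd
Round 3: pos3(id28) recv 89: fwd; pos0(id89) recv 72: drop
Round 4: pos0(id89) recv 89: ELECTED
Message ID 72 originates at pos 1; dropped at pos 0 in round 3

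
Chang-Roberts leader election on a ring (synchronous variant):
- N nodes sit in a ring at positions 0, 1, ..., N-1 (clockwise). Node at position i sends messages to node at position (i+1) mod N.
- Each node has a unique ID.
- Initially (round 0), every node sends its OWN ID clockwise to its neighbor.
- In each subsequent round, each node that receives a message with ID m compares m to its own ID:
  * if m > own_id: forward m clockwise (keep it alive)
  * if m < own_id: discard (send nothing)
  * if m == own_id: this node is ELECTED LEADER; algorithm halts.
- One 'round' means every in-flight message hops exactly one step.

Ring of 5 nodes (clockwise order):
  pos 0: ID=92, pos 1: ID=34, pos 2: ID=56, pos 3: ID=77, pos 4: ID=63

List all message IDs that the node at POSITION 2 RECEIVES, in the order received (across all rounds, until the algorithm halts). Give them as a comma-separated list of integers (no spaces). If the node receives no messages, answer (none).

Round 1: pos1(id34) recv 92: fwd; pos2(id56) recv 34: drop; pos3(id77) recv 56: drop; pos4(id63) recv 77: fwd; pos0(id92) recv 63: drop
Round 2: pos2(id56) recv 92: fwd; pos0(id92) recv 77: drop
Round 3: pos3(id77) recv 92: fwd
Round 4: pos4(id63) recv 92: fwd
Round 5: pos0(id92) recv 92: ELECTED

Answer: 34,92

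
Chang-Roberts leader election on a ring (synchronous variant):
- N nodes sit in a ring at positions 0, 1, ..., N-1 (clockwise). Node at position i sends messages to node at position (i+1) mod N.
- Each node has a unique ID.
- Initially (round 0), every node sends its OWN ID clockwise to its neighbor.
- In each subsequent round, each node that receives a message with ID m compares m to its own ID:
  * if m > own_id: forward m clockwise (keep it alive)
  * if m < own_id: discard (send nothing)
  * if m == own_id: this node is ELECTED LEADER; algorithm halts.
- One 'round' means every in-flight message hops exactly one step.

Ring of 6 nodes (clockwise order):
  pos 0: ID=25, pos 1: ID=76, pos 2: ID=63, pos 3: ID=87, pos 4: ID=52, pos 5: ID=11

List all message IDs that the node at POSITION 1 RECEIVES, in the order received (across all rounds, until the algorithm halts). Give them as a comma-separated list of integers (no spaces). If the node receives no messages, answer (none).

Answer: 25,52,87

Derivation:
Round 1: pos1(id76) recv 25: drop; pos2(id63) recv 76: fwd; pos3(id87) recv 63: drop; pos4(id52) recv 87: fwd; pos5(id11) recv 52: fwd; pos0(id25) recv 11: drop
Round 2: pos3(id87) recv 76: drop; pos5(id11) recv 87: fwd; pos0(id25) recv 52: fwd
Round 3: pos0(id25) recv 87: fwd; pos1(id76) recv 52: drop
Round 4: pos1(id76) recv 87: fwd
Round 5: pos2(id63) recv 87: fwd
Round 6: pos3(id87) recv 87: ELECTED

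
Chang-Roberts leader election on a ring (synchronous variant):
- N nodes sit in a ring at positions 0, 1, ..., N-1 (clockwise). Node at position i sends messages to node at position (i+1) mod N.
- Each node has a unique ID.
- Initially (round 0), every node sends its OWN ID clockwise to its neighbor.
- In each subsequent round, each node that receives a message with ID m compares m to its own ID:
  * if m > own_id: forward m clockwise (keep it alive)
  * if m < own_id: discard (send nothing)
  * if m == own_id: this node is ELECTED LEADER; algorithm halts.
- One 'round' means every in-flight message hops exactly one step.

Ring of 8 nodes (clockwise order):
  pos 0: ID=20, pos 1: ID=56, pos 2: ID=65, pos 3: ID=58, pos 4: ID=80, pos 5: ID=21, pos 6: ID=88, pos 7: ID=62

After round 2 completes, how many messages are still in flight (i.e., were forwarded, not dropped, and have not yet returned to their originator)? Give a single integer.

Round 1: pos1(id56) recv 20: drop; pos2(id65) recv 56: drop; pos3(id58) recv 65: fwd; pos4(id80) recv 58: drop; pos5(id21) recv 80: fwd; pos6(id88) recv 21: drop; pos7(id62) recv 88: fwd; pos0(id20) recv 62: fwd
Round 2: pos4(id80) recv 65: drop; pos6(id88) recv 80: drop; pos0(id20) recv 88: fwd; pos1(id56) recv 62: fwd
After round 2: 2 messages still in flight

Answer: 2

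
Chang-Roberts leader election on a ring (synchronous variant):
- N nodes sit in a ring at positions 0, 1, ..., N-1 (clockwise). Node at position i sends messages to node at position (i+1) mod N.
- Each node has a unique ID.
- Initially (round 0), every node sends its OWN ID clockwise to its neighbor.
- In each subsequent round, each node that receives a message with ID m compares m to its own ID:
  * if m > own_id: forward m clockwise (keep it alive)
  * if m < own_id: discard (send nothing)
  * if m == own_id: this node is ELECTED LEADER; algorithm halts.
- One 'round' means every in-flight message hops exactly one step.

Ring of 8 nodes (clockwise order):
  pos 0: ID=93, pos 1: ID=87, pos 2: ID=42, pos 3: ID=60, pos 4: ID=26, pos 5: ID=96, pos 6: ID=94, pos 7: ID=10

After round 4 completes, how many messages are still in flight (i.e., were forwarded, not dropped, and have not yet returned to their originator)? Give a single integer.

Answer: 3

Derivation:
Round 1: pos1(id87) recv 93: fwd; pos2(id42) recv 87: fwd; pos3(id60) recv 42: drop; pos4(id26) recv 60: fwd; pos5(id96) recv 26: drop; pos6(id94) recv 96: fwd; pos7(id10) recv 94: fwd; pos0(id93) recv 10: drop
Round 2: pos2(id42) recv 93: fwd; pos3(id60) recv 87: fwd; pos5(id96) recv 60: drop; pos7(id10) recv 96: fwd; pos0(id93) recv 94: fwd
Round 3: pos3(id60) recv 93: fwd; pos4(id26) recv 87: fwd; pos0(id93) recv 96: fwd; pos1(id87) recv 94: fwd
Round 4: pos4(id26) recv 93: fwd; pos5(id96) recv 87: drop; pos1(id87) recv 96: fwd; pos2(id42) recv 94: fwd
After round 4: 3 messages still in flight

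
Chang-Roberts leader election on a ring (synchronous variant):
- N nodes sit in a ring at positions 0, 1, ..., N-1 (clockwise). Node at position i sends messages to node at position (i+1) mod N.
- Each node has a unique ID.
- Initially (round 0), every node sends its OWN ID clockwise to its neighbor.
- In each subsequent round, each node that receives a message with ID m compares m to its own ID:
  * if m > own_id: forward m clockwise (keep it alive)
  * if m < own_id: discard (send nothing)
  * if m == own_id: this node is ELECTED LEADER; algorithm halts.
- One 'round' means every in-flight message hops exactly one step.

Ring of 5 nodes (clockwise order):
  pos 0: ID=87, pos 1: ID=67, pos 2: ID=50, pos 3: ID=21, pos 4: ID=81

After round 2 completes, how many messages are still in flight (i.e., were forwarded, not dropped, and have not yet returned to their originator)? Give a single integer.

Round 1: pos1(id67) recv 87: fwd; pos2(id50) recv 67: fwd; pos3(id21) recv 50: fwd; pos4(id81) recv 21: drop; pos0(id87) recv 81: drop
Round 2: pos2(id50) recv 87: fwd; pos3(id21) recv 67: fwd; pos4(id81) recv 50: drop
After round 2: 2 messages still in flight

Answer: 2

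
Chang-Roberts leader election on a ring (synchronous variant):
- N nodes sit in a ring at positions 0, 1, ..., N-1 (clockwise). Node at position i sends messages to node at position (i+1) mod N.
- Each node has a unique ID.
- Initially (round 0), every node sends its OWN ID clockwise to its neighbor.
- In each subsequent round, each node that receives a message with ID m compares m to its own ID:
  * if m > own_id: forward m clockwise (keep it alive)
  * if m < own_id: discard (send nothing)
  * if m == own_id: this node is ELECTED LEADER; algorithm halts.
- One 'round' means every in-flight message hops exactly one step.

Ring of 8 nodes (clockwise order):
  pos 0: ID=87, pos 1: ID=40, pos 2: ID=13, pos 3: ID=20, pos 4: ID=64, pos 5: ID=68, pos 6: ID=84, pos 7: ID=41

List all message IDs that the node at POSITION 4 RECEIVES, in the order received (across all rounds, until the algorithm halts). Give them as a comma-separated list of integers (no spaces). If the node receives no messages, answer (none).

Answer: 20,40,87

Derivation:
Round 1: pos1(id40) recv 87: fwd; pos2(id13) recv 40: fwd; pos3(id20) recv 13: drop; pos4(id64) recv 20: drop; pos5(id68) recv 64: drop; pos6(id84) recv 68: drop; pos7(id41) recv 84: fwd; pos0(id87) recv 41: drop
Round 2: pos2(id13) recv 87: fwd; pos3(id20) recv 40: fwd; pos0(id87) recv 84: drop
Round 3: pos3(id20) recv 87: fwd; pos4(id64) recv 40: drop
Round 4: pos4(id64) recv 87: fwd
Round 5: pos5(id68) recv 87: fwd
Round 6: pos6(id84) recv 87: fwd
Round 7: pos7(id41) recv 87: fwd
Round 8: pos0(id87) recv 87: ELECTED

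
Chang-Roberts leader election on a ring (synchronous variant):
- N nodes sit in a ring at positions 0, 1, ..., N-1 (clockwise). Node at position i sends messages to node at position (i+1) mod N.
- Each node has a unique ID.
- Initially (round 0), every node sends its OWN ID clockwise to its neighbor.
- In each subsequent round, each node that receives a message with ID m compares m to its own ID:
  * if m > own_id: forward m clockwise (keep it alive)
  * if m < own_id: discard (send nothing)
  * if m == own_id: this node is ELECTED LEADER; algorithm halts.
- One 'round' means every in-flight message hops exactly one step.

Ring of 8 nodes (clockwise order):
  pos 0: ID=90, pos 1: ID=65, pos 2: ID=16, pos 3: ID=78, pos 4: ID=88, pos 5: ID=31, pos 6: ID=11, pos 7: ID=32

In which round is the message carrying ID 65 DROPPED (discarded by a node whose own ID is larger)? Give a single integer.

Answer: 2

Derivation:
Round 1: pos1(id65) recv 90: fwd; pos2(id16) recv 65: fwd; pos3(id78) recv 16: drop; pos4(id88) recv 78: drop; pos5(id31) recv 88: fwd; pos6(id11) recv 31: fwd; pos7(id32) recv 11: drop; pos0(id90) recv 32: drop
Round 2: pos2(id16) recv 90: fwd; pos3(id78) recv 65: drop; pos6(id11) recv 88: fwd; pos7(id32) recv 31: drop
Round 3: pos3(id78) recv 90: fwd; pos7(id32) recv 88: fwd
Round 4: pos4(id88) recv 90: fwd; pos0(id90) recv 88: drop
Round 5: pos5(id31) recv 90: fwd
Round 6: pos6(id11) recv 90: fwd
Round 7: pos7(id32) recv 90: fwd
Round 8: pos0(id90) recv 90: ELECTED
Message ID 65 originates at pos 1; dropped at pos 3 in round 2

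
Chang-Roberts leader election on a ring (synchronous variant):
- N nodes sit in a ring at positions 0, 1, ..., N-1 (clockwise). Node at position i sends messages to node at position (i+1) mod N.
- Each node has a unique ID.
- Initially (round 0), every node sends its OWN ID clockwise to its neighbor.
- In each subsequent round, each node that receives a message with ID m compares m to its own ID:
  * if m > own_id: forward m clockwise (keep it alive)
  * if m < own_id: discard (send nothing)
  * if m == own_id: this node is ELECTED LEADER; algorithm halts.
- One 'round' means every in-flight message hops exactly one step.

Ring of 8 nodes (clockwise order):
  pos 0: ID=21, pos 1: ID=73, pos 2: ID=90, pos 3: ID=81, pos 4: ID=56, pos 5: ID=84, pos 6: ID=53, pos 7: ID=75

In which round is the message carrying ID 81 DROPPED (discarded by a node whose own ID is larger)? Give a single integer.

Round 1: pos1(id73) recv 21: drop; pos2(id90) recv 73: drop; pos3(id81) recv 90: fwd; pos4(id56) recv 81: fwd; pos5(id84) recv 56: drop; pos6(id53) recv 84: fwd; pos7(id75) recv 53: drop; pos0(id21) recv 75: fwd
Round 2: pos4(id56) recv 90: fwd; pos5(id84) recv 81: drop; pos7(id75) recv 84: fwd; pos1(id73) recv 75: fwd
Round 3: pos5(id84) recv 90: fwd; pos0(id21) recv 84: fwd; pos2(id90) recv 75: drop
Round 4: pos6(id53) recv 90: fwd; pos1(id73) recv 84: fwd
Round 5: pos7(id75) recv 90: fwd; pos2(id90) recv 84: drop
Round 6: pos0(id21) recv 90: fwd
Round 7: pos1(id73) recv 90: fwd
Round 8: pos2(id90) recv 90: ELECTED
Message ID 81 originates at pos 3; dropped at pos 5 in round 2

Answer: 2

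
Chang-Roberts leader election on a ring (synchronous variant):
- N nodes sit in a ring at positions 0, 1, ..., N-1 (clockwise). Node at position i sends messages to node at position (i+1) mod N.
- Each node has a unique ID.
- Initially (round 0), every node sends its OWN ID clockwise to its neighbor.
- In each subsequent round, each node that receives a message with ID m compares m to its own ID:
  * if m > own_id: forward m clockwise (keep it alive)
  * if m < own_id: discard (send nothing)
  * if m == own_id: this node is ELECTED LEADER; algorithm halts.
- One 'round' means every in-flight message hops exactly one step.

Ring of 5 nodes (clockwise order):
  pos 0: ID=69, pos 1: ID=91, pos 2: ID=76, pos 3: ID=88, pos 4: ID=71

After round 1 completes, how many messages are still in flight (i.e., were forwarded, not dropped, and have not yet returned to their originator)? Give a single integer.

Answer: 3

Derivation:
Round 1: pos1(id91) recv 69: drop; pos2(id76) recv 91: fwd; pos3(id88) recv 76: drop; pos4(id71) recv 88: fwd; pos0(id69) recv 71: fwd
After round 1: 3 messages still in flight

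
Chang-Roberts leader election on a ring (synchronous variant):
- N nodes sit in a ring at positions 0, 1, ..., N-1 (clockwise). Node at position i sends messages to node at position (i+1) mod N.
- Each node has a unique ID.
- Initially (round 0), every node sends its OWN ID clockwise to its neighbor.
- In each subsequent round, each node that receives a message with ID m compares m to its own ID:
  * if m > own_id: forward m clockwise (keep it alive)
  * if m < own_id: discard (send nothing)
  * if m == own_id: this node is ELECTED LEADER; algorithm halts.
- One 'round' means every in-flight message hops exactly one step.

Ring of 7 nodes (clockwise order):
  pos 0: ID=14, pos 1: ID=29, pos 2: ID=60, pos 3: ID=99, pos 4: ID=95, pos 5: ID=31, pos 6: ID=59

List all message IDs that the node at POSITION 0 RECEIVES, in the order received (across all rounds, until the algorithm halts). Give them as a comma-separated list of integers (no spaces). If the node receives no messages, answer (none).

Answer: 59,95,99

Derivation:
Round 1: pos1(id29) recv 14: drop; pos2(id60) recv 29: drop; pos3(id99) recv 60: drop; pos4(id95) recv 99: fwd; pos5(id31) recv 95: fwd; pos6(id59) recv 31: drop; pos0(id14) recv 59: fwd
Round 2: pos5(id31) recv 99: fwd; pos6(id59) recv 95: fwd; pos1(id29) recv 59: fwd
Round 3: pos6(id59) recv 99: fwd; pos0(id14) recv 95: fwd; pos2(id60) recv 59: drop
Round 4: pos0(id14) recv 99: fwd; pos1(id29) recv 95: fwd
Round 5: pos1(id29) recv 99: fwd; pos2(id60) recv 95: fwd
Round 6: pos2(id60) recv 99: fwd; pos3(id99) recv 95: drop
Round 7: pos3(id99) recv 99: ELECTED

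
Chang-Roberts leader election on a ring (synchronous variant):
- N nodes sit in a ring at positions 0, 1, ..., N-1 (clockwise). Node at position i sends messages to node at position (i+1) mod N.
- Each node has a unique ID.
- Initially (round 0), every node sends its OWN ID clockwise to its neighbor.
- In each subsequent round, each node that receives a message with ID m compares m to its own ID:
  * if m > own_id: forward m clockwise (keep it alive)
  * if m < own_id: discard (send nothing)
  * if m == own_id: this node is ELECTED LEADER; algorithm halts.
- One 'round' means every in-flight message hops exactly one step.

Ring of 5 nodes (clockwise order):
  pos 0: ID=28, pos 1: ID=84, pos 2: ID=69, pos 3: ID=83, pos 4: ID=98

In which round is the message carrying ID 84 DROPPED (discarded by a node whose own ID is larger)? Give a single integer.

Round 1: pos1(id84) recv 28: drop; pos2(id69) recv 84: fwd; pos3(id83) recv 69: drop; pos4(id98) recv 83: drop; pos0(id28) recv 98: fwd
Round 2: pos3(id83) recv 84: fwd; pos1(id84) recv 98: fwd
Round 3: pos4(id98) recv 84: drop; pos2(id69) recv 98: fwd
Round 4: pos3(id83) recv 98: fwd
Round 5: pos4(id98) recv 98: ELECTED
Message ID 84 originates at pos 1; dropped at pos 4 in round 3

Answer: 3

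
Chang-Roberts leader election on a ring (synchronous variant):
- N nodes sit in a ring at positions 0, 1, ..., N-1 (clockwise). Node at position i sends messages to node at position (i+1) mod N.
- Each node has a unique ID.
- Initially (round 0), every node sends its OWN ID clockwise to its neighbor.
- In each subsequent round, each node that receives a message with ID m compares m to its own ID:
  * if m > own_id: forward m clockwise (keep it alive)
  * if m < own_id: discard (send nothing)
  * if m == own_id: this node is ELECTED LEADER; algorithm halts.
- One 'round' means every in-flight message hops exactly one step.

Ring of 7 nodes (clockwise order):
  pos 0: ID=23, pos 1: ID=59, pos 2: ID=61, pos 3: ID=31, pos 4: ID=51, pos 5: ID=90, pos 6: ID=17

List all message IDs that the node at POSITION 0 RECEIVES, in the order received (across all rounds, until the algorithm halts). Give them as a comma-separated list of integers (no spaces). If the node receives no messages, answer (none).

Round 1: pos1(id59) recv 23: drop; pos2(id61) recv 59: drop; pos3(id31) recv 61: fwd; pos4(id51) recv 31: drop; pos5(id90) recv 51: drop; pos6(id17) recv 90: fwd; pos0(id23) recv 17: drop
Round 2: pos4(id51) recv 61: fwd; pos0(id23) recv 90: fwd
Round 3: pos5(id90) recv 61: drop; pos1(id59) recv 90: fwd
Round 4: pos2(id61) recv 90: fwd
Round 5: pos3(id31) recv 90: fwd
Round 6: pos4(id51) recv 90: fwd
Round 7: pos5(id90) recv 90: ELECTED

Answer: 17,90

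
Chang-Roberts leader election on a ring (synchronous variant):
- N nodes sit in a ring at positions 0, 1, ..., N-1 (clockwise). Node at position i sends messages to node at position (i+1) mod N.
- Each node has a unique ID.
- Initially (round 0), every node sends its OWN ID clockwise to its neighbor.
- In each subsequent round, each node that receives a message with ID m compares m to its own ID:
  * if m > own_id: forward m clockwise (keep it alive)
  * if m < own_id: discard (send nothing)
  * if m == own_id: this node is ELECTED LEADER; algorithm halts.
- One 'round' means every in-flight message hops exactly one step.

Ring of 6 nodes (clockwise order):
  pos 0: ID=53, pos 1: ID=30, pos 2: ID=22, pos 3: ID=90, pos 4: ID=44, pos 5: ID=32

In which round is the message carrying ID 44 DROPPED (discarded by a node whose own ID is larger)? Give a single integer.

Answer: 2

Derivation:
Round 1: pos1(id30) recv 53: fwd; pos2(id22) recv 30: fwd; pos3(id90) recv 22: drop; pos4(id44) recv 90: fwd; pos5(id32) recv 44: fwd; pos0(id53) recv 32: drop
Round 2: pos2(id22) recv 53: fwd; pos3(id90) recv 30: drop; pos5(id32) recv 90: fwd; pos0(id53) recv 44: drop
Round 3: pos3(id90) recv 53: drop; pos0(id53) recv 90: fwd
Round 4: pos1(id30) recv 90: fwd
Round 5: pos2(id22) recv 90: fwd
Round 6: pos3(id90) recv 90: ELECTED
Message ID 44 originates at pos 4; dropped at pos 0 in round 2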